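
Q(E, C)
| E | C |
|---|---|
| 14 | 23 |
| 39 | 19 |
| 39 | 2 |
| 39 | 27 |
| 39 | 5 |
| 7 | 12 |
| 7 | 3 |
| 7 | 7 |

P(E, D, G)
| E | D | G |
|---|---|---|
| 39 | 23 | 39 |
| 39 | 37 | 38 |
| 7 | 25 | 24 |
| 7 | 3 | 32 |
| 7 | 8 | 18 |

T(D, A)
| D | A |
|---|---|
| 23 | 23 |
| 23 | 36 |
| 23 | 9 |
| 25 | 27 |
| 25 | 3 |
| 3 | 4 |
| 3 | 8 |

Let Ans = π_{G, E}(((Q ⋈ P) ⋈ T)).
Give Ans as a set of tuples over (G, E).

Q ⋈ P (natural join on E): {(39, 19, 23, 39), (39, 19, 37, 38), (39, 2, 23, 39), (39, 2, 37, 38), (39, 27, 23, 39), (39, 27, 37, 38), (39, 5, 23, 39), (39, 5, 37, 38), (7, 12, 25, 24), (7, 12, 3, 32), (7, 12, 8, 18), (7, 3, 25, 24), (7, 3, 3, 32), (7, 3, 8, 18), (7, 7, 25, 24), (7, 7, 3, 32), (7, 7, 8, 18)}
(Q ⋈ P) ⋈ T (natural join on D): {(39, 19, 23, 39, 23), (39, 19, 23, 39, 36), (39, 19, 23, 39, 9), (39, 2, 23, 39, 23), (39, 2, 23, 39, 36), (39, 2, 23, 39, 9), (39, 27, 23, 39, 23), (39, 27, 23, 39, 36), (39, 27, 23, 39, 9), (39, 5, 23, 39, 23), (39, 5, 23, 39, 36), (39, 5, 23, 39, 9), (7, 12, 25, 24, 27), (7, 12, 25, 24, 3), (7, 12, 3, 32, 4), (7, 12, 3, 32, 8), (7, 3, 25, 24, 27), (7, 3, 25, 24, 3), (7, 3, 3, 32, 4), (7, 3, 3, 32, 8), (7, 7, 25, 24, 27), (7, 7, 25, 24, 3), (7, 7, 3, 32, 4), (7, 7, 3, 32, 8)}
Projecting to G, E (21 duplicate(s) eliminated): {(24, 7), (32, 7), (39, 39)}

{(24, 7), (32, 7), (39, 39)}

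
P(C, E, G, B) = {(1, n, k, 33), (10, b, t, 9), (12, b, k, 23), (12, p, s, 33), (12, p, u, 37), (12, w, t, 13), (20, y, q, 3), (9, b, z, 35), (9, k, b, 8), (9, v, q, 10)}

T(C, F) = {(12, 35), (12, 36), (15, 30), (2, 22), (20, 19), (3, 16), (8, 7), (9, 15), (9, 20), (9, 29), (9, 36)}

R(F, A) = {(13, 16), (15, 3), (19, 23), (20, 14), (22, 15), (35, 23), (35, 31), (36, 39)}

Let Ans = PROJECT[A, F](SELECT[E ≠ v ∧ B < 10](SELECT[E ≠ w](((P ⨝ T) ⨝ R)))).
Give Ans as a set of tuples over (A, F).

Natural join on C: {(12, b, k, 23, 35), (12, b, k, 23, 36), (12, p, s, 33, 35), (12, p, s, 33, 36), (12, p, u, 37, 35), (12, p, u, 37, 36), (12, w, t, 13, 35), (12, w, t, 13, 36), (20, y, q, 3, 19), (9, b, z, 35, 15), (9, b, z, 35, 20), (9, b, z, 35, 29), (9, b, z, 35, 36), (9, k, b, 8, 15), (9, k, b, 8, 20), (9, k, b, 8, 29), (9, k, b, 8, 36), (9, v, q, 10, 15), (9, v, q, 10, 20), (9, v, q, 10, 29), (9, v, q, 10, 36)}
Natural join on F: {(12, b, k, 23, 35, 23), (12, b, k, 23, 35, 31), (12, b, k, 23, 36, 39), (12, p, s, 33, 35, 23), (12, p, s, 33, 35, 31), (12, p, s, 33, 36, 39), (12, p, u, 37, 35, 23), (12, p, u, 37, 35, 31), (12, p, u, 37, 36, 39), (12, w, t, 13, 35, 23), (12, w, t, 13, 35, 31), (12, w, t, 13, 36, 39), (20, y, q, 3, 19, 23), (9, b, z, 35, 15, 3), (9, b, z, 35, 20, 14), (9, b, z, 35, 36, 39), (9, k, b, 8, 15, 3), (9, k, b, 8, 20, 14), (9, k, b, 8, 36, 39), (9, v, q, 10, 15, 3), (9, v, q, 10, 20, 14), (9, v, q, 10, 36, 39)}
σ[E ≠ w]: keep tuples satisfying E ≠ w → {(12, b, k, 23, 35, 23), (12, b, k, 23, 35, 31), (12, b, k, 23, 36, 39), (12, p, s, 33, 35, 23), (12, p, s, 33, 35, 31), (12, p, s, 33, 36, 39), (12, p, u, 37, 35, 23), (12, p, u, 37, 35, 31), (12, p, u, 37, 36, 39), (20, y, q, 3, 19, 23), (9, b, z, 35, 15, 3), (9, b, z, 35, 20, 14), (9, b, z, 35, 36, 39), (9, k, b, 8, 15, 3), (9, k, b, 8, 20, 14), (9, k, b, 8, 36, 39), (9, v, q, 10, 15, 3), (9, v, q, 10, 20, 14), (9, v, q, 10, 36, 39)}
σ[E ≠ v ∧ B < 10]: keep tuples satisfying E ≠ v ∧ B < 10 → {(20, y, q, 3, 19, 23), (9, k, b, 8, 15, 3), (9, k, b, 8, 20, 14), (9, k, b, 8, 36, 39)}
π[A, F]: project onto (A, F) → {(14, 20), (23, 19), (3, 15), (39, 36)}

{(14, 20), (23, 19), (3, 15), (39, 36)}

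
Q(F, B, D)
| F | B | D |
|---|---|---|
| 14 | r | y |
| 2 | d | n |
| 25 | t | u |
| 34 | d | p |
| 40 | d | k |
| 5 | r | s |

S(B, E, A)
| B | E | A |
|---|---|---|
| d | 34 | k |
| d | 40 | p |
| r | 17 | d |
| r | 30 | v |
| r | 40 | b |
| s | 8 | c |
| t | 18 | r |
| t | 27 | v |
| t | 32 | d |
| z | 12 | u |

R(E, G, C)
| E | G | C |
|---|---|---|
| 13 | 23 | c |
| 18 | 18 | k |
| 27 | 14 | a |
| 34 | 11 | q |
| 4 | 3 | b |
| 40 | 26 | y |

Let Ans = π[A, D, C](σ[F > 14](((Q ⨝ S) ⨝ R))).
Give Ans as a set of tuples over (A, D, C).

{(k, k, q), (k, p, q), (p, k, y), (p, p, y), (r, u, k), (v, u, a)}

Natural join on B: {(14, r, y, 17, d), (14, r, y, 30, v), (14, r, y, 40, b), (2, d, n, 34, k), (2, d, n, 40, p), (25, t, u, 18, r), (25, t, u, 27, v), (25, t, u, 32, d), (34, d, p, 34, k), (34, d, p, 40, p), (40, d, k, 34, k), (40, d, k, 40, p), (5, r, s, 17, d), (5, r, s, 30, v), (5, r, s, 40, b)}
Natural join on E: {(14, r, y, 40, b, 26, y), (2, d, n, 34, k, 11, q), (2, d, n, 40, p, 26, y), (25, t, u, 18, r, 18, k), (25, t, u, 27, v, 14, a), (34, d, p, 34, k, 11, q), (34, d, p, 40, p, 26, y), (40, d, k, 34, k, 11, q), (40, d, k, 40, p, 26, y), (5, r, s, 40, b, 26, y)}
Apply σ_{F > 14}; surviving tuples: {(25, t, u, 18, r, 18, k), (25, t, u, 27, v, 14, a), (34, d, p, 34, k, 11, q), (34, d, p, 40, p, 26, y), (40, d, k, 34, k, 11, q), (40, d, k, 40, p, 26, y)}
Projecting to A, D, C: {(k, k, q), (k, p, q), (p, k, y), (p, p, y), (r, u, k), (v, u, a)}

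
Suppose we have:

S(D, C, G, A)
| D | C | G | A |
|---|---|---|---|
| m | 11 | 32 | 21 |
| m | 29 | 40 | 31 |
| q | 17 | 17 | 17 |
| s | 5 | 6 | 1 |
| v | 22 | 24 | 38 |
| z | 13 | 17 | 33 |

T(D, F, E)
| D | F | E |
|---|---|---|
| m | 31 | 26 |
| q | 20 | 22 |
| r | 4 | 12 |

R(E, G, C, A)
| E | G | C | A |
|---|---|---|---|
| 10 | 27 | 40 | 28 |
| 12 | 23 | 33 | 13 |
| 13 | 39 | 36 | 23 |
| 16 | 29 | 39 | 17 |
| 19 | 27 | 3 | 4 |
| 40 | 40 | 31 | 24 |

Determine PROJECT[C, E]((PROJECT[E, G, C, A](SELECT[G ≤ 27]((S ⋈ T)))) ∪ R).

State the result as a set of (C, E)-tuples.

{(17, 22), (3, 19), (31, 40), (33, 12), (36, 13), (39, 16), (40, 10)}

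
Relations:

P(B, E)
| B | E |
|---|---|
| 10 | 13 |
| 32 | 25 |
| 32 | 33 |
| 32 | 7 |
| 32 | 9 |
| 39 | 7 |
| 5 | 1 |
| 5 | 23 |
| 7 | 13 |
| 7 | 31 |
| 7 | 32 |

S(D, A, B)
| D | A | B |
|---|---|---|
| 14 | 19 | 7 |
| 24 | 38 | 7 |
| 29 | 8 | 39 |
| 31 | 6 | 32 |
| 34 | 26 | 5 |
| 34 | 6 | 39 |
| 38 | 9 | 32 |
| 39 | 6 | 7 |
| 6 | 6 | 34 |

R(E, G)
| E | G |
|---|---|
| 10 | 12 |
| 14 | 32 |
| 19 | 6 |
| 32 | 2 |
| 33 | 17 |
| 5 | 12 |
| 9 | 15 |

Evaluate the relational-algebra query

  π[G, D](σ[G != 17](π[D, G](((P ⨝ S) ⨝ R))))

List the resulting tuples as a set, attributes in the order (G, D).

P ⋈ S (natural join on B): {(32, 25, 31, 6), (32, 25, 38, 9), (32, 33, 31, 6), (32, 33, 38, 9), (32, 7, 31, 6), (32, 7, 38, 9), (32, 9, 31, 6), (32, 9, 38, 9), (39, 7, 29, 8), (39, 7, 34, 6), (5, 1, 34, 26), (5, 23, 34, 26), (7, 13, 14, 19), (7, 13, 24, 38), (7, 13, 39, 6), (7, 31, 14, 19), (7, 31, 24, 38), (7, 31, 39, 6), (7, 32, 14, 19), (7, 32, 24, 38), (7, 32, 39, 6)}
(P ⨝ S) ⋈ R (natural join on E): {(32, 33, 31, 6, 17), (32, 33, 38, 9, 17), (32, 9, 31, 6, 15), (32, 9, 38, 9, 15), (7, 32, 14, 19, 2), (7, 32, 24, 38, 2), (7, 32, 39, 6, 2)}
Keep only column(s) D, G: {(14, 2), (24, 2), (31, 15), (31, 17), (38, 15), (38, 17), (39, 2)}
Filtering on G != 17 leaves {(14, 2), (24, 2), (31, 15), (38, 15), (39, 2)}.
Keep only column(s) G, D: {(15, 31), (15, 38), (2, 14), (2, 24), (2, 39)}

{(15, 31), (15, 38), (2, 14), (2, 24), (2, 39)}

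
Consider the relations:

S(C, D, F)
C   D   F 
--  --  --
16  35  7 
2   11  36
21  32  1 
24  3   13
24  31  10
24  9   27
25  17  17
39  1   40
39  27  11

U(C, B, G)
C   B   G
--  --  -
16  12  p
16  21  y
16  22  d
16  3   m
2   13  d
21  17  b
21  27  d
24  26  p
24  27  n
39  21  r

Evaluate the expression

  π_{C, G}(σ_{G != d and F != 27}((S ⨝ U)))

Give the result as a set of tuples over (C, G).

{(16, m), (16, p), (16, y), (21, b), (24, n), (24, p), (39, r)}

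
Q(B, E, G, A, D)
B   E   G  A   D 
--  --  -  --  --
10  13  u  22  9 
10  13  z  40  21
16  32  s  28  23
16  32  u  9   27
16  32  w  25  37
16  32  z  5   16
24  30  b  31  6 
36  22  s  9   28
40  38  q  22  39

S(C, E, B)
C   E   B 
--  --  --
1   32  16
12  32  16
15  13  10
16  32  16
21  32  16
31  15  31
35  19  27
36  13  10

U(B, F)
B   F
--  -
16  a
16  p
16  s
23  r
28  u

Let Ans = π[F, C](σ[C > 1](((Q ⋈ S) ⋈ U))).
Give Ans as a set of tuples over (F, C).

{(a, 12), (a, 16), (a, 21), (p, 12), (p, 16), (p, 21), (s, 12), (s, 16), (s, 21)}

Natural join on B, E: {(10, 13, u, 22, 9, 15), (10, 13, u, 22, 9, 36), (10, 13, z, 40, 21, 15), (10, 13, z, 40, 21, 36), (16, 32, s, 28, 23, 1), (16, 32, s, 28, 23, 12), (16, 32, s, 28, 23, 16), (16, 32, s, 28, 23, 21), (16, 32, u, 9, 27, 1), (16, 32, u, 9, 27, 12), (16, 32, u, 9, 27, 16), (16, 32, u, 9, 27, 21), (16, 32, w, 25, 37, 1), (16, 32, w, 25, 37, 12), (16, 32, w, 25, 37, 16), (16, 32, w, 25, 37, 21), (16, 32, z, 5, 16, 1), (16, 32, z, 5, 16, 12), (16, 32, z, 5, 16, 16), (16, 32, z, 5, 16, 21)}
Natural join on B: {(16, 32, s, 28, 23, 1, a), (16, 32, s, 28, 23, 1, p), (16, 32, s, 28, 23, 1, s), (16, 32, s, 28, 23, 12, a), (16, 32, s, 28, 23, 12, p), (16, 32, s, 28, 23, 12, s), (16, 32, s, 28, 23, 16, a), (16, 32, s, 28, 23, 16, p), (16, 32, s, 28, 23, 16, s), (16, 32, s, 28, 23, 21, a), (16, 32, s, 28, 23, 21, p), (16, 32, s, 28, 23, 21, s), (16, 32, u, 9, 27, 1, a), (16, 32, u, 9, 27, 1, p), (16, 32, u, 9, 27, 1, s), (16, 32, u, 9, 27, 12, a), (16, 32, u, 9, 27, 12, p), (16, 32, u, 9, 27, 12, s), (16, 32, u, 9, 27, 16, a), (16, 32, u, 9, 27, 16, p), (16, 32, u, 9, 27, 16, s), (16, 32, u, 9, 27, 21, a), (16, 32, u, 9, 27, 21, p), (16, 32, u, 9, 27, 21, s), (16, 32, w, 25, 37, 1, a), (16, 32, w, 25, 37, 1, p), (16, 32, w, 25, 37, 1, s), (16, 32, w, 25, 37, 12, a), (16, 32, w, 25, 37, 12, p), (16, 32, w, 25, 37, 12, s), (16, 32, w, 25, 37, 16, a), (16, 32, w, 25, 37, 16, p), (16, 32, w, 25, 37, 16, s), (16, 32, w, 25, 37, 21, a), (16, 32, w, 25, 37, 21, p), (16, 32, w, 25, 37, 21, s), (16, 32, z, 5, 16, 1, a), (16, 32, z, 5, 16, 1, p), (16, 32, z, 5, 16, 1, s), (16, 32, z, 5, 16, 12, a), (16, 32, z, 5, 16, 12, p), (16, 32, z, 5, 16, 12, s), (16, 32, z, 5, 16, 16, a), (16, 32, z, 5, 16, 16, p), (16, 32, z, 5, 16, 16, s), (16, 32, z, 5, 16, 21, a), (16, 32, z, 5, 16, 21, p), (16, 32, z, 5, 16, 21, s)}
Apply σ_{C > 1}; surviving tuples: {(16, 32, s, 28, 23, 12, a), (16, 32, s, 28, 23, 12, p), (16, 32, s, 28, 23, 12, s), (16, 32, s, 28, 23, 16, a), (16, 32, s, 28, 23, 16, p), (16, 32, s, 28, 23, 16, s), (16, 32, s, 28, 23, 21, a), (16, 32, s, 28, 23, 21, p), (16, 32, s, 28, 23, 21, s), (16, 32, u, 9, 27, 12, a), (16, 32, u, 9, 27, 12, p), (16, 32, u, 9, 27, 12, s), (16, 32, u, 9, 27, 16, a), (16, 32, u, 9, 27, 16, p), (16, 32, u, 9, 27, 16, s), (16, 32, u, 9, 27, 21, a), (16, 32, u, 9, 27, 21, p), (16, 32, u, 9, 27, 21, s), (16, 32, w, 25, 37, 12, a), (16, 32, w, 25, 37, 12, p), (16, 32, w, 25, 37, 12, s), (16, 32, w, 25, 37, 16, a), (16, 32, w, 25, 37, 16, p), (16, 32, w, 25, 37, 16, s), (16, 32, w, 25, 37, 21, a), (16, 32, w, 25, 37, 21, p), (16, 32, w, 25, 37, 21, s), (16, 32, z, 5, 16, 12, a), (16, 32, z, 5, 16, 12, p), (16, 32, z, 5, 16, 12, s), (16, 32, z, 5, 16, 16, a), (16, 32, z, 5, 16, 16, p), (16, 32, z, 5, 16, 16, s), (16, 32, z, 5, 16, 21, a), (16, 32, z, 5, 16, 21, p), (16, 32, z, 5, 16, 21, s)}
π[F, C]: project onto (F, C) (27 duplicate(s) eliminated) → {(a, 12), (a, 16), (a, 21), (p, 12), (p, 16), (p, 21), (s, 12), (s, 16), (s, 21)}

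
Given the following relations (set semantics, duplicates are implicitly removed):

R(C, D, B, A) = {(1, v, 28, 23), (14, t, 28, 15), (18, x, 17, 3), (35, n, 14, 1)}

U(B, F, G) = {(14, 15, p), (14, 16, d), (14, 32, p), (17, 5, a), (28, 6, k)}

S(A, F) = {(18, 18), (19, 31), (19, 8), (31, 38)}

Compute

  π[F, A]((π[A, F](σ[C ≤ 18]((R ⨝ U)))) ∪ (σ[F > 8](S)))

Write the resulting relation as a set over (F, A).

R ⋈ U (natural join on B): {(1, v, 28, 23, 6, k), (14, t, 28, 15, 6, k), (18, x, 17, 3, 5, a), (35, n, 14, 1, 15, p), (35, n, 14, 1, 16, d), (35, n, 14, 1, 32, p)}
Selection C ≤ 18: {(1, v, 28, 23, 6, k), (14, t, 28, 15, 6, k), (18, x, 17, 3, 5, a)}
π[A, F]: project onto (A, F) → {(15, 6), (23, 6), (3, 5)}
Selection F > 8: {(18, 18), (19, 31), (31, 38)}
Taking the union: {(15, 6), (18, 18), (19, 31), (23, 6), (3, 5), (31, 38)}
π[F, A]: project onto (F, A) → {(18, 18), (31, 19), (38, 31), (5, 3), (6, 15), (6, 23)}

{(18, 18), (31, 19), (38, 31), (5, 3), (6, 15), (6, 23)}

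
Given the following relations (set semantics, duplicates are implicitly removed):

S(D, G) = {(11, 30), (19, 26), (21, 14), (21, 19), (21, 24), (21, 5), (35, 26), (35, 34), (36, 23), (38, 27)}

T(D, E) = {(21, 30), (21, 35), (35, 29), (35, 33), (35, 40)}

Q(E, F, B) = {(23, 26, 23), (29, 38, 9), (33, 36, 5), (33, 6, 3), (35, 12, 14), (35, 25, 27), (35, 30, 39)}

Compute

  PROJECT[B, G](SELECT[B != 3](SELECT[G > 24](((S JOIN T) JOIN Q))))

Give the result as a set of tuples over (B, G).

{(5, 26), (5, 34), (9, 26), (9, 34)}

S ⋈ T (natural join on D): {(21, 14, 30), (21, 14, 35), (21, 19, 30), (21, 19, 35), (21, 24, 30), (21, 24, 35), (21, 5, 30), (21, 5, 35), (35, 26, 29), (35, 26, 33), (35, 26, 40), (35, 34, 29), (35, 34, 33), (35, 34, 40)}
(S JOIN T) ⋈ Q (natural join on E): {(21, 14, 35, 12, 14), (21, 14, 35, 25, 27), (21, 14, 35, 30, 39), (21, 19, 35, 12, 14), (21, 19, 35, 25, 27), (21, 19, 35, 30, 39), (21, 24, 35, 12, 14), (21, 24, 35, 25, 27), (21, 24, 35, 30, 39), (21, 5, 35, 12, 14), (21, 5, 35, 25, 27), (21, 5, 35, 30, 39), (35, 26, 29, 38, 9), (35, 26, 33, 36, 5), (35, 26, 33, 6, 3), (35, 34, 29, 38, 9), (35, 34, 33, 36, 5), (35, 34, 33, 6, 3)}
σ[G > 24]: keep tuples satisfying G > 24 → {(35, 26, 29, 38, 9), (35, 26, 33, 36, 5), (35, 26, 33, 6, 3), (35, 34, 29, 38, 9), (35, 34, 33, 36, 5), (35, 34, 33, 6, 3)}
σ[B != 3]: keep tuples satisfying B != 3 → {(35, 26, 29, 38, 9), (35, 26, 33, 36, 5), (35, 34, 29, 38, 9), (35, 34, 33, 36, 5)}
Keep only column(s) B, G: {(5, 26), (5, 34), (9, 26), (9, 34)}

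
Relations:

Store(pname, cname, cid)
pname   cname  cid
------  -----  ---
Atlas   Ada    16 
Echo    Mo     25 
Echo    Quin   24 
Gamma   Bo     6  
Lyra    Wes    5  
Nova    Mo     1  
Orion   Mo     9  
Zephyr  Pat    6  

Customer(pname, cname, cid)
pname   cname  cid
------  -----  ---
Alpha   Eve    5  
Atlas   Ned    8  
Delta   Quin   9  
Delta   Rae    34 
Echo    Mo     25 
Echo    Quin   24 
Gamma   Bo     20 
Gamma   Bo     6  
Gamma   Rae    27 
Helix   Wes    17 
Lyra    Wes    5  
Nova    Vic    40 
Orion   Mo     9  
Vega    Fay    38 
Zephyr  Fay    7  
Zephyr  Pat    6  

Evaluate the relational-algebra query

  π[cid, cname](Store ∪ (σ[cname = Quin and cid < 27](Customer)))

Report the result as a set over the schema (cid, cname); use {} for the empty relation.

Filtering on cname = Quin and cid < 27 leaves {(Delta, Quin, 9), (Echo, Quin, 24)}.
Taking the union: {(Atlas, Ada, 16), (Delta, Quin, 9), (Echo, Mo, 25), (Echo, Quin, 24), (Gamma, Bo, 6), (Lyra, Wes, 5), (Nova, Mo, 1), (Orion, Mo, 9), (Zephyr, Pat, 6)}
π_{cid, cname} gives {(1, Mo), (16, Ada), (24, Quin), (25, Mo), (5, Wes), (6, Bo), (6, Pat), (9, Mo), (9, Quin)}.

{(1, Mo), (16, Ada), (24, Quin), (25, Mo), (5, Wes), (6, Bo), (6, Pat), (9, Mo), (9, Quin)}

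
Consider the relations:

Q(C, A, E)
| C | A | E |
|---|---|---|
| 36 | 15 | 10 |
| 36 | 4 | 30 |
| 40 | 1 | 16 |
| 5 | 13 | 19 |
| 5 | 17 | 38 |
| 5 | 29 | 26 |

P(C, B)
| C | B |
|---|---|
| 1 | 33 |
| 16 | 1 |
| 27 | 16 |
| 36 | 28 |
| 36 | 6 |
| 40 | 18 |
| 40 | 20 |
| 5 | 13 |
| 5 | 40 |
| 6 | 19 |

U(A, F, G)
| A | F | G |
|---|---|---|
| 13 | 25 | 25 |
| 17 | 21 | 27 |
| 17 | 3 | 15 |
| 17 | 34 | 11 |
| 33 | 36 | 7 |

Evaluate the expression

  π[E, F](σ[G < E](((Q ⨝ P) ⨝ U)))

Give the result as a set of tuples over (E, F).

{(38, 21), (38, 3), (38, 34)}

Natural join on C: {(36, 15, 10, 28), (36, 15, 10, 6), (36, 4, 30, 28), (36, 4, 30, 6), (40, 1, 16, 18), (40, 1, 16, 20), (5, 13, 19, 13), (5, 13, 19, 40), (5, 17, 38, 13), (5, 17, 38, 40), (5, 29, 26, 13), (5, 29, 26, 40)}
Natural join on A: {(5, 13, 19, 13, 25, 25), (5, 13, 19, 40, 25, 25), (5, 17, 38, 13, 21, 27), (5, 17, 38, 13, 3, 15), (5, 17, 38, 13, 34, 11), (5, 17, 38, 40, 21, 27), (5, 17, 38, 40, 3, 15), (5, 17, 38, 40, 34, 11)}
Apply σ_{G < E}; surviving tuples: {(5, 17, 38, 13, 21, 27), (5, 17, 38, 13, 3, 15), (5, 17, 38, 13, 34, 11), (5, 17, 38, 40, 21, 27), (5, 17, 38, 40, 3, 15), (5, 17, 38, 40, 34, 11)}
π[E, F]: project onto (E, F) (3 duplicate(s) eliminated) → {(38, 21), (38, 3), (38, 34)}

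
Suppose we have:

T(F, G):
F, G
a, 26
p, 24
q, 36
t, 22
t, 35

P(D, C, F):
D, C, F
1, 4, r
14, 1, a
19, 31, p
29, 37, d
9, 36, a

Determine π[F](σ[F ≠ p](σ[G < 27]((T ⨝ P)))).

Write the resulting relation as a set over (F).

{a}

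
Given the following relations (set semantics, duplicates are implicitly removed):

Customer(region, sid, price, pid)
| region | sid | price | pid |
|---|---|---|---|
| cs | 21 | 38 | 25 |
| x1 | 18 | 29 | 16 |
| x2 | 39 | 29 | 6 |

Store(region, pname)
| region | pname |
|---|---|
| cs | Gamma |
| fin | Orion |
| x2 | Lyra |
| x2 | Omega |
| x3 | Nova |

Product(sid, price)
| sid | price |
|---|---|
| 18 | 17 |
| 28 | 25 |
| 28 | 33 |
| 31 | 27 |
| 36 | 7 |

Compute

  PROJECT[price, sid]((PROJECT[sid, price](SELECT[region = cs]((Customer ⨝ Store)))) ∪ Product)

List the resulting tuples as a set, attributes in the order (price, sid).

{(17, 18), (25, 28), (27, 31), (33, 28), (38, 21), (7, 36)}

Joining Customer and Store on region yields {(cs, 21, 38, 25, Gamma), (x2, 39, 29, 6, Lyra), (x2, 39, 29, 6, Omega)}.
Selection region = cs: {(cs, 21, 38, 25, Gamma)}
π[sid, price]: project onto (sid, price) → {(21, 38)}
Union: {(21, 38)} with {(18, 17), (28, 25), (28, 33), (31, 27), (36, 7)} → {(18, 17), (21, 38), (28, 25), (28, 33), (31, 27), (36, 7)}
π[price, sid]: project onto (price, sid) → {(17, 18), (25, 28), (27, 31), (33, 28), (38, 21), (7, 36)}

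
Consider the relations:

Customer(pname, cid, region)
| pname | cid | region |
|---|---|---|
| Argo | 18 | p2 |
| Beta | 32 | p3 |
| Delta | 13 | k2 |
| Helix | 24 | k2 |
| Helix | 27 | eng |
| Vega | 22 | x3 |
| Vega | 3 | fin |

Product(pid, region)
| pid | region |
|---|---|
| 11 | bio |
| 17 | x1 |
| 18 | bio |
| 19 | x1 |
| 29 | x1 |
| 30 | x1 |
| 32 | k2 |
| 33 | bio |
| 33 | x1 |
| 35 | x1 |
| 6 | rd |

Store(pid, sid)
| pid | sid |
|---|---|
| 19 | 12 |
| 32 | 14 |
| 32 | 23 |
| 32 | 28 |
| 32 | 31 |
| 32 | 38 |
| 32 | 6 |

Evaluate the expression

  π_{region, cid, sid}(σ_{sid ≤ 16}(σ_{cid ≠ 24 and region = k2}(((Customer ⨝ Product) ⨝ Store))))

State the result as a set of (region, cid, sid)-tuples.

{(k2, 13, 14), (k2, 13, 6)}

Joining Customer and Product on region yields {(Delta, 13, k2, 32), (Helix, 24, k2, 32)}.
Joining (Customer ⨝ Product) and Store on pid yields {(Delta, 13, k2, 32, 14), (Delta, 13, k2, 32, 23), (Delta, 13, k2, 32, 28), (Delta, 13, k2, 32, 31), (Delta, 13, k2, 32, 38), (Delta, 13, k2, 32, 6), (Helix, 24, k2, 32, 14), (Helix, 24, k2, 32, 23), (Helix, 24, k2, 32, 28), (Helix, 24, k2, 32, 31), (Helix, 24, k2, 32, 38), (Helix, 24, k2, 32, 6)}.
σ[cid ≠ 24 and region = k2]: keep tuples satisfying cid ≠ 24 and region = k2 → {(Delta, 13, k2, 32, 14), (Delta, 13, k2, 32, 23), (Delta, 13, k2, 32, 28), (Delta, 13, k2, 32, 31), (Delta, 13, k2, 32, 38), (Delta, 13, k2, 32, 6)}
σ[sid ≤ 16]: keep tuples satisfying sid ≤ 16 → {(Delta, 13, k2, 32, 14), (Delta, 13, k2, 32, 6)}
π_{region, cid, sid} gives {(k2, 13, 14), (k2, 13, 6)}.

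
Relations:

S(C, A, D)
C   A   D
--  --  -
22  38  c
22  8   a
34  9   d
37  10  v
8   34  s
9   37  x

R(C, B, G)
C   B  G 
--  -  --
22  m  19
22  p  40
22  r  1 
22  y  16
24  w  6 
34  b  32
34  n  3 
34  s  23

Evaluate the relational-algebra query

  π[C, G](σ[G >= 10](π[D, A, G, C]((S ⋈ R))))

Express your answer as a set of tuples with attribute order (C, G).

{(22, 16), (22, 19), (22, 40), (34, 23), (34, 32)}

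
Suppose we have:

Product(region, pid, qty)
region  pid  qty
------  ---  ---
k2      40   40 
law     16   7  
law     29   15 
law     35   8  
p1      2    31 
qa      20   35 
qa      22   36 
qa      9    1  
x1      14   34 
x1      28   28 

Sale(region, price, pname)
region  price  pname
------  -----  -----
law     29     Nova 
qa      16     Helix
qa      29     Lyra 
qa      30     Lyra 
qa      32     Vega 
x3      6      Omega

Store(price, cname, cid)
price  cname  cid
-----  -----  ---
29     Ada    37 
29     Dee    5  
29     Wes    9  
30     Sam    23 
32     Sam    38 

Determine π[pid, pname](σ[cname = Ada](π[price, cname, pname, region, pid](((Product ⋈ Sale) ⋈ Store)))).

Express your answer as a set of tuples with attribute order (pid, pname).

{(16, Nova), (20, Lyra), (22, Lyra), (29, Nova), (35, Nova), (9, Lyra)}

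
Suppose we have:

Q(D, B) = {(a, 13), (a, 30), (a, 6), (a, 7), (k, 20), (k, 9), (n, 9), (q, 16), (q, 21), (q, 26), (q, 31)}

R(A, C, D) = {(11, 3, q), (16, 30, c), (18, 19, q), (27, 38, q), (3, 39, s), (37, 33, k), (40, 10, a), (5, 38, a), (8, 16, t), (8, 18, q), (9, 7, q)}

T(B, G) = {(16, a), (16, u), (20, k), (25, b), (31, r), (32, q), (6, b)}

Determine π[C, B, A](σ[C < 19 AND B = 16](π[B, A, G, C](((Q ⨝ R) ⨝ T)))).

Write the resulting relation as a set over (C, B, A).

{(18, 16, 8), (3, 16, 11), (7, 16, 9)}

Joining Q and R on D yields {(a, 13, 40, 10), (a, 13, 5, 38), (a, 30, 40, 10), (a, 30, 5, 38), (a, 6, 40, 10), (a, 6, 5, 38), (a, 7, 40, 10), (a, 7, 5, 38), (k, 20, 37, 33), (k, 9, 37, 33), (q, 16, 11, 3), (q, 16, 18, 19), (q, 16, 27, 38), (q, 16, 8, 18), (q, 16, 9, 7), (q, 21, 11, 3), (q, 21, 18, 19), (q, 21, 27, 38), (q, 21, 8, 18), (q, 21, 9, 7), (q, 26, 11, 3), (q, 26, 18, 19), (q, 26, 27, 38), (q, 26, 8, 18), (q, 26, 9, 7), (q, 31, 11, 3), (q, 31, 18, 19), (q, 31, 27, 38), (q, 31, 8, 18), (q, 31, 9, 7)}.
Joining (Q ⨝ R) and T on B yields {(a, 6, 40, 10, b), (a, 6, 5, 38, b), (k, 20, 37, 33, k), (q, 16, 11, 3, a), (q, 16, 11, 3, u), (q, 16, 18, 19, a), (q, 16, 18, 19, u), (q, 16, 27, 38, a), (q, 16, 27, 38, u), (q, 16, 8, 18, a), (q, 16, 8, 18, u), (q, 16, 9, 7, a), (q, 16, 9, 7, u), (q, 31, 11, 3, r), (q, 31, 18, 19, r), (q, 31, 27, 38, r), (q, 31, 8, 18, r), (q, 31, 9, 7, r)}.
π_{B, A, G, C} gives {(16, 11, a, 3), (16, 11, u, 3), (16, 18, a, 19), (16, 18, u, 19), (16, 27, a, 38), (16, 27, u, 38), (16, 8, a, 18), (16, 8, u, 18), (16, 9, a, 7), (16, 9, u, 7), (20, 37, k, 33), (31, 11, r, 3), (31, 18, r, 19), (31, 27, r, 38), (31, 8, r, 18), (31, 9, r, 7), (6, 40, b, 10), (6, 5, b, 38)}.
Selection C < 19 AND B = 16: {(16, 11, a, 3), (16, 11, u, 3), (16, 8, a, 18), (16, 8, u, 18), (16, 9, a, 7), (16, 9, u, 7)}
π_{C, B, A} gives {(18, 16, 8), (3, 16, 11), (7, 16, 9)} (3 duplicate(s) eliminated).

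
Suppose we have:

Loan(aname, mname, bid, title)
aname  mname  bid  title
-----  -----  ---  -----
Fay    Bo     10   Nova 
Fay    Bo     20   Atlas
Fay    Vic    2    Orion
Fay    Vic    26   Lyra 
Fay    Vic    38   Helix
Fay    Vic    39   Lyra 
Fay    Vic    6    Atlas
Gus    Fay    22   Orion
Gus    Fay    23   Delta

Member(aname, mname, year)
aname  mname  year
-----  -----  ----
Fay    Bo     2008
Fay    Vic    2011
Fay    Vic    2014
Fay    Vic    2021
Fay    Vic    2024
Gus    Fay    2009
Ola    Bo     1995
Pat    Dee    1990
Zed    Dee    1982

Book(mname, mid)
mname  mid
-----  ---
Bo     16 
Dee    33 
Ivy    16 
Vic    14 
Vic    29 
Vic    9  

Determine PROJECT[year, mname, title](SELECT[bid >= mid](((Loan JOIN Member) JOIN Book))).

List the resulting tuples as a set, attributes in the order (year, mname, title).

Loan ⋈ Member (natural join on aname, mname): {(Fay, Bo, 10, Nova, 2008), (Fay, Bo, 20, Atlas, 2008), (Fay, Vic, 2, Orion, 2011), (Fay, Vic, 2, Orion, 2014), (Fay, Vic, 2, Orion, 2021), (Fay, Vic, 2, Orion, 2024), (Fay, Vic, 26, Lyra, 2011), (Fay, Vic, 26, Lyra, 2014), (Fay, Vic, 26, Lyra, 2021), (Fay, Vic, 26, Lyra, 2024), (Fay, Vic, 38, Helix, 2011), (Fay, Vic, 38, Helix, 2014), (Fay, Vic, 38, Helix, 2021), (Fay, Vic, 38, Helix, 2024), (Fay, Vic, 39, Lyra, 2011), (Fay, Vic, 39, Lyra, 2014), (Fay, Vic, 39, Lyra, 2021), (Fay, Vic, 39, Lyra, 2024), (Fay, Vic, 6, Atlas, 2011), (Fay, Vic, 6, Atlas, 2014), (Fay, Vic, 6, Atlas, 2021), (Fay, Vic, 6, Atlas, 2024), (Gus, Fay, 22, Orion, 2009), (Gus, Fay, 23, Delta, 2009)}
(Loan JOIN Member) ⋈ Book (natural join on mname): {(Fay, Bo, 10, Nova, 2008, 16), (Fay, Bo, 20, Atlas, 2008, 16), (Fay, Vic, 2, Orion, 2011, 14), (Fay, Vic, 2, Orion, 2011, 29), (Fay, Vic, 2, Orion, 2011, 9), (Fay, Vic, 2, Orion, 2014, 14), (Fay, Vic, 2, Orion, 2014, 29), (Fay, Vic, 2, Orion, 2014, 9), (Fay, Vic, 2, Orion, 2021, 14), (Fay, Vic, 2, Orion, 2021, 29), (Fay, Vic, 2, Orion, 2021, 9), (Fay, Vic, 2, Orion, 2024, 14), (Fay, Vic, 2, Orion, 2024, 29), (Fay, Vic, 2, Orion, 2024, 9), (Fay, Vic, 26, Lyra, 2011, 14), (Fay, Vic, 26, Lyra, 2011, 29), (Fay, Vic, 26, Lyra, 2011, 9), (Fay, Vic, 26, Lyra, 2014, 14), (Fay, Vic, 26, Lyra, 2014, 29), (Fay, Vic, 26, Lyra, 2014, 9), (Fay, Vic, 26, Lyra, 2021, 14), (Fay, Vic, 26, Lyra, 2021, 29), (Fay, Vic, 26, Lyra, 2021, 9), (Fay, Vic, 26, Lyra, 2024, 14), (Fay, Vic, 26, Lyra, 2024, 29), (Fay, Vic, 26, Lyra, 2024, 9), (Fay, Vic, 38, Helix, 2011, 14), (Fay, Vic, 38, Helix, 2011, 29), (Fay, Vic, 38, Helix, 2011, 9), (Fay, Vic, 38, Helix, 2014, 14), (Fay, Vic, 38, Helix, 2014, 29), (Fay, Vic, 38, Helix, 2014, 9), (Fay, Vic, 38, Helix, 2021, 14), (Fay, Vic, 38, Helix, 2021, 29), (Fay, Vic, 38, Helix, 2021, 9), (Fay, Vic, 38, Helix, 2024, 14), (Fay, Vic, 38, Helix, 2024, 29), (Fay, Vic, 38, Helix, 2024, 9), (Fay, Vic, 39, Lyra, 2011, 14), (Fay, Vic, 39, Lyra, 2011, 29), (Fay, Vic, 39, Lyra, 2011, 9), (Fay, Vic, 39, Lyra, 2014, 14), (Fay, Vic, 39, Lyra, 2014, 29), (Fay, Vic, 39, Lyra, 2014, 9), (Fay, Vic, 39, Lyra, 2021, 14), (Fay, Vic, 39, Lyra, 2021, 29), (Fay, Vic, 39, Lyra, 2021, 9), (Fay, Vic, 39, Lyra, 2024, 14), (Fay, Vic, 39, Lyra, 2024, 29), (Fay, Vic, 39, Lyra, 2024, 9), (Fay, Vic, 6, Atlas, 2011, 14), (Fay, Vic, 6, Atlas, 2011, 29), (Fay, Vic, 6, Atlas, 2011, 9), (Fay, Vic, 6, Atlas, 2014, 14), (Fay, Vic, 6, Atlas, 2014, 29), (Fay, Vic, 6, Atlas, 2014, 9), (Fay, Vic, 6, Atlas, 2021, 14), (Fay, Vic, 6, Atlas, 2021, 29), (Fay, Vic, 6, Atlas, 2021, 9), (Fay, Vic, 6, Atlas, 2024, 14), (Fay, Vic, 6, Atlas, 2024, 29), (Fay, Vic, 6, Atlas, 2024, 9)}
Apply σ_{bid >= mid}; surviving tuples: {(Fay, Bo, 20, Atlas, 2008, 16), (Fay, Vic, 26, Lyra, 2011, 14), (Fay, Vic, 26, Lyra, 2011, 9), (Fay, Vic, 26, Lyra, 2014, 14), (Fay, Vic, 26, Lyra, 2014, 9), (Fay, Vic, 26, Lyra, 2021, 14), (Fay, Vic, 26, Lyra, 2021, 9), (Fay, Vic, 26, Lyra, 2024, 14), (Fay, Vic, 26, Lyra, 2024, 9), (Fay, Vic, 38, Helix, 2011, 14), (Fay, Vic, 38, Helix, 2011, 29), (Fay, Vic, 38, Helix, 2011, 9), (Fay, Vic, 38, Helix, 2014, 14), (Fay, Vic, 38, Helix, 2014, 29), (Fay, Vic, 38, Helix, 2014, 9), (Fay, Vic, 38, Helix, 2021, 14), (Fay, Vic, 38, Helix, 2021, 29), (Fay, Vic, 38, Helix, 2021, 9), (Fay, Vic, 38, Helix, 2024, 14), (Fay, Vic, 38, Helix, 2024, 29), (Fay, Vic, 38, Helix, 2024, 9), (Fay, Vic, 39, Lyra, 2011, 14), (Fay, Vic, 39, Lyra, 2011, 29), (Fay, Vic, 39, Lyra, 2011, 9), (Fay, Vic, 39, Lyra, 2014, 14), (Fay, Vic, 39, Lyra, 2014, 29), (Fay, Vic, 39, Lyra, 2014, 9), (Fay, Vic, 39, Lyra, 2021, 14), (Fay, Vic, 39, Lyra, 2021, 29), (Fay, Vic, 39, Lyra, 2021, 9), (Fay, Vic, 39, Lyra, 2024, 14), (Fay, Vic, 39, Lyra, 2024, 29), (Fay, Vic, 39, Lyra, 2024, 9)}
Projecting to year, mname, title (24 duplicate(s) eliminated): {(2008, Bo, Atlas), (2011, Vic, Helix), (2011, Vic, Lyra), (2014, Vic, Helix), (2014, Vic, Lyra), (2021, Vic, Helix), (2021, Vic, Lyra), (2024, Vic, Helix), (2024, Vic, Lyra)}

{(2008, Bo, Atlas), (2011, Vic, Helix), (2011, Vic, Lyra), (2014, Vic, Helix), (2014, Vic, Lyra), (2021, Vic, Helix), (2021, Vic, Lyra), (2024, Vic, Helix), (2024, Vic, Lyra)}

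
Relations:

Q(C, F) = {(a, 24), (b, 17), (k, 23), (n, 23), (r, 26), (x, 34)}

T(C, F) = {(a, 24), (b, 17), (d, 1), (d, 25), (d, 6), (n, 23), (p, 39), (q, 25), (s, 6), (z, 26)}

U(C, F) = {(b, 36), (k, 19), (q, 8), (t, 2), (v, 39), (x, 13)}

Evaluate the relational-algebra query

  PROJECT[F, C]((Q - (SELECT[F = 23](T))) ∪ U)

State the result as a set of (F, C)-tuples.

{(13, x), (17, b), (19, k), (2, t), (23, k), (24, a), (26, r), (34, x), (36, b), (39, v), (8, q)}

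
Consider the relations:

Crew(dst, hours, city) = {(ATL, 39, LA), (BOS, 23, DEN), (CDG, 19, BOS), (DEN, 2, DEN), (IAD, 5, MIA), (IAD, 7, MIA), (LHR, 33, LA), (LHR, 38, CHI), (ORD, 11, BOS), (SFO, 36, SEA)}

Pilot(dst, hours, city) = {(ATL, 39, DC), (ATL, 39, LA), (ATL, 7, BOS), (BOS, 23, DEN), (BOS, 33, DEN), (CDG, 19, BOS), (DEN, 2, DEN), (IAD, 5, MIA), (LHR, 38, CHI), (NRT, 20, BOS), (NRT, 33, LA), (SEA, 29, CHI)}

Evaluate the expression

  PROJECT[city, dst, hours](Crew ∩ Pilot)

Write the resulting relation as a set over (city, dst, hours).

Set intersection of the two operands is {(ATL, 39, LA), (BOS, 23, DEN), (CDG, 19, BOS), (DEN, 2, DEN), (IAD, 5, MIA), (LHR, 38, CHI)}.
π_{city, dst, hours} gives {(BOS, CDG, 19), (CHI, LHR, 38), (DEN, BOS, 23), (DEN, DEN, 2), (LA, ATL, 39), (MIA, IAD, 5)}.

{(BOS, CDG, 19), (CHI, LHR, 38), (DEN, BOS, 23), (DEN, DEN, 2), (LA, ATL, 39), (MIA, IAD, 5)}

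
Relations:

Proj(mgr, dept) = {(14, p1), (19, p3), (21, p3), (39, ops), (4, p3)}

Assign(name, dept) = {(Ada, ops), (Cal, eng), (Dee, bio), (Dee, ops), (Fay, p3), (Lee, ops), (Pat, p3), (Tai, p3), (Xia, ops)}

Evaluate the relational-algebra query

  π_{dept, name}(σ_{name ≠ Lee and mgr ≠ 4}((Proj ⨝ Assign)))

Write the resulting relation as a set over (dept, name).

{(ops, Ada), (ops, Dee), (ops, Xia), (p3, Fay), (p3, Pat), (p3, Tai)}

Joining Proj and Assign on dept yields {(19, p3, Fay), (19, p3, Pat), (19, p3, Tai), (21, p3, Fay), (21, p3, Pat), (21, p3, Tai), (39, ops, Ada), (39, ops, Dee), (39, ops, Lee), (39, ops, Xia), (4, p3, Fay), (4, p3, Pat), (4, p3, Tai)}.
Apply σ_{name ≠ Lee and mgr ≠ 4}; surviving tuples: {(19, p3, Fay), (19, p3, Pat), (19, p3, Tai), (21, p3, Fay), (21, p3, Pat), (21, p3, Tai), (39, ops, Ada), (39, ops, Dee), (39, ops, Xia)}
Projecting to dept, name (3 duplicate(s) eliminated): {(ops, Ada), (ops, Dee), (ops, Xia), (p3, Fay), (p3, Pat), (p3, Tai)}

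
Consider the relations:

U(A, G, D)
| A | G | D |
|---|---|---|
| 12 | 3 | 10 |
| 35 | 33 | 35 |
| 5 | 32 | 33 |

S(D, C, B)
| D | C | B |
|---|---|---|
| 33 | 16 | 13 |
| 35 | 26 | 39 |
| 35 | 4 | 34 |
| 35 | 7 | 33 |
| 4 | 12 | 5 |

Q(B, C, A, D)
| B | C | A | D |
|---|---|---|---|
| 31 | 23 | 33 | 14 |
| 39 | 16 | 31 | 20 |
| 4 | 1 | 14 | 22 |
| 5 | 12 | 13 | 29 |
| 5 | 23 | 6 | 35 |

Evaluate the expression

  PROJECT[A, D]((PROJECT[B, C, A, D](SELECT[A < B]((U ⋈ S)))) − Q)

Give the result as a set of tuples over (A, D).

Joining U and S on D yields {(35, 33, 35, 26, 39), (35, 33, 35, 4, 34), (35, 33, 35, 7, 33), (5, 32, 33, 16, 13)}.
Selection A < B: {(35, 33, 35, 26, 39), (5, 32, 33, 16, 13)}
Projecting to B, C, A, D: {(13, 16, 5, 33), (39, 26, 35, 35)}
Set difference of the two operands is {(13, 16, 5, 33), (39, 26, 35, 35)}.
Projecting to A, D: {(35, 35), (5, 33)}

{(35, 35), (5, 33)}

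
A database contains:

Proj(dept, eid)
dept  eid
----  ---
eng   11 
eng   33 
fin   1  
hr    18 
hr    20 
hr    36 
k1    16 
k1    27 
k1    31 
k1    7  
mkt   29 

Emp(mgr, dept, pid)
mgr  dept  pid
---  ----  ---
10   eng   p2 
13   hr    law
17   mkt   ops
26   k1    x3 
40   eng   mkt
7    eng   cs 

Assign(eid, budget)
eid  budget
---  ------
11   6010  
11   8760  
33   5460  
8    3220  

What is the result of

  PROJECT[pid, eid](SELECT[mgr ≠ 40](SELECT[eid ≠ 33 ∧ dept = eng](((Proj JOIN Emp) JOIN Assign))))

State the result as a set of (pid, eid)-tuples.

{(cs, 11), (p2, 11)}

Natural join on dept: {(eng, 11, 10, p2), (eng, 11, 40, mkt), (eng, 11, 7, cs), (eng, 33, 10, p2), (eng, 33, 40, mkt), (eng, 33, 7, cs), (hr, 18, 13, law), (hr, 20, 13, law), (hr, 36, 13, law), (k1, 16, 26, x3), (k1, 27, 26, x3), (k1, 31, 26, x3), (k1, 7, 26, x3), (mkt, 29, 17, ops)}
Natural join on eid: {(eng, 11, 10, p2, 6010), (eng, 11, 10, p2, 8760), (eng, 11, 40, mkt, 6010), (eng, 11, 40, mkt, 8760), (eng, 11, 7, cs, 6010), (eng, 11, 7, cs, 8760), (eng, 33, 10, p2, 5460), (eng, 33, 40, mkt, 5460), (eng, 33, 7, cs, 5460)}
σ[eid ≠ 33 ∧ dept = eng]: keep tuples satisfying eid ≠ 33 ∧ dept = eng → {(eng, 11, 10, p2, 6010), (eng, 11, 10, p2, 8760), (eng, 11, 40, mkt, 6010), (eng, 11, 40, mkt, 8760), (eng, 11, 7, cs, 6010), (eng, 11, 7, cs, 8760)}
σ[mgr ≠ 40]: keep tuples satisfying mgr ≠ 40 → {(eng, 11, 10, p2, 6010), (eng, 11, 10, p2, 8760), (eng, 11, 7, cs, 6010), (eng, 11, 7, cs, 8760)}
π[pid, eid]: project onto (pid, eid) (2 duplicate(s) eliminated) → {(cs, 11), (p2, 11)}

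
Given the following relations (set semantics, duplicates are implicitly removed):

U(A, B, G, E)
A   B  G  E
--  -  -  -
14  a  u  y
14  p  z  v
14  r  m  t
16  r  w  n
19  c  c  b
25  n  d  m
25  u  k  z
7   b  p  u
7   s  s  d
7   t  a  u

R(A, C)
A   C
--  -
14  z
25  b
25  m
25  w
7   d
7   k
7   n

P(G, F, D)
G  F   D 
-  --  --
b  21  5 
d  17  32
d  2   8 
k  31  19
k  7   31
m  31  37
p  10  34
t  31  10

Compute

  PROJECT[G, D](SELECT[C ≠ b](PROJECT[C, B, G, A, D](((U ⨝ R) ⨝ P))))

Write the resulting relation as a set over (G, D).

{(d, 32), (d, 8), (k, 19), (k, 31), (m, 37), (p, 34)}

Joining U and R on A yields {(14, a, u, y, z), (14, p, z, v, z), (14, r, m, t, z), (25, n, d, m, b), (25, n, d, m, m), (25, n, d, m, w), (25, u, k, z, b), (25, u, k, z, m), (25, u, k, z, w), (7, b, p, u, d), (7, b, p, u, k), (7, b, p, u, n), (7, s, s, d, d), (7, s, s, d, k), (7, s, s, d, n), (7, t, a, u, d), (7, t, a, u, k), (7, t, a, u, n)}.
Joining (U ⨝ R) and P on G yields {(14, r, m, t, z, 31, 37), (25, n, d, m, b, 17, 32), (25, n, d, m, b, 2, 8), (25, n, d, m, m, 17, 32), (25, n, d, m, m, 2, 8), (25, n, d, m, w, 17, 32), (25, n, d, m, w, 2, 8), (25, u, k, z, b, 31, 19), (25, u, k, z, b, 7, 31), (25, u, k, z, m, 31, 19), (25, u, k, z, m, 7, 31), (25, u, k, z, w, 31, 19), (25, u, k, z, w, 7, 31), (7, b, p, u, d, 10, 34), (7, b, p, u, k, 10, 34), (7, b, p, u, n, 10, 34)}.
π_{C, B, G, A, D} gives {(b, n, d, 25, 32), (b, n, d, 25, 8), (b, u, k, 25, 19), (b, u, k, 25, 31), (d, b, p, 7, 34), (k, b, p, 7, 34), (m, n, d, 25, 32), (m, n, d, 25, 8), (m, u, k, 25, 19), (m, u, k, 25, 31), (n, b, p, 7, 34), (w, n, d, 25, 32), (w, n, d, 25, 8), (w, u, k, 25, 19), (w, u, k, 25, 31), (z, r, m, 14, 37)}.
σ[C ≠ b]: keep tuples satisfying C ≠ b → {(d, b, p, 7, 34), (k, b, p, 7, 34), (m, n, d, 25, 32), (m, n, d, 25, 8), (m, u, k, 25, 19), (m, u, k, 25, 31), (n, b, p, 7, 34), (w, n, d, 25, 32), (w, n, d, 25, 8), (w, u, k, 25, 19), (w, u, k, 25, 31), (z, r, m, 14, 37)}
π_{G, D} gives {(d, 32), (d, 8), (k, 19), (k, 31), (m, 37), (p, 34)} (6 duplicate(s) eliminated).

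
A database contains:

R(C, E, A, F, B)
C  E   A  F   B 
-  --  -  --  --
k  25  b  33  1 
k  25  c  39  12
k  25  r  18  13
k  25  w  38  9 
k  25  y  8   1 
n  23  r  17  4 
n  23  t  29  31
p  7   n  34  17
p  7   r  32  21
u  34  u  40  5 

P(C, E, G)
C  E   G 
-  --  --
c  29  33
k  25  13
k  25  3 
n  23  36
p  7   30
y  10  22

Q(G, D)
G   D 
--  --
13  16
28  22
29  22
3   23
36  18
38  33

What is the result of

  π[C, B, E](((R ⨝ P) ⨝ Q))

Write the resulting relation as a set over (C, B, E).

{(k, 1, 25), (k, 12, 25), (k, 13, 25), (k, 9, 25), (n, 31, 23), (n, 4, 23)}

R ⋈ P (natural join on C, E): {(k, 25, b, 33, 1, 13), (k, 25, b, 33, 1, 3), (k, 25, c, 39, 12, 13), (k, 25, c, 39, 12, 3), (k, 25, r, 18, 13, 13), (k, 25, r, 18, 13, 3), (k, 25, w, 38, 9, 13), (k, 25, w, 38, 9, 3), (k, 25, y, 8, 1, 13), (k, 25, y, 8, 1, 3), (n, 23, r, 17, 4, 36), (n, 23, t, 29, 31, 36), (p, 7, n, 34, 17, 30), (p, 7, r, 32, 21, 30)}
(R ⨝ P) ⋈ Q (natural join on G): {(k, 25, b, 33, 1, 13, 16), (k, 25, b, 33, 1, 3, 23), (k, 25, c, 39, 12, 13, 16), (k, 25, c, 39, 12, 3, 23), (k, 25, r, 18, 13, 13, 16), (k, 25, r, 18, 13, 3, 23), (k, 25, w, 38, 9, 13, 16), (k, 25, w, 38, 9, 3, 23), (k, 25, y, 8, 1, 13, 16), (k, 25, y, 8, 1, 3, 23), (n, 23, r, 17, 4, 36, 18), (n, 23, t, 29, 31, 36, 18)}
Keep only column(s) C, B, E (6 duplicate(s) eliminated): {(k, 1, 25), (k, 12, 25), (k, 13, 25), (k, 9, 25), (n, 31, 23), (n, 4, 23)}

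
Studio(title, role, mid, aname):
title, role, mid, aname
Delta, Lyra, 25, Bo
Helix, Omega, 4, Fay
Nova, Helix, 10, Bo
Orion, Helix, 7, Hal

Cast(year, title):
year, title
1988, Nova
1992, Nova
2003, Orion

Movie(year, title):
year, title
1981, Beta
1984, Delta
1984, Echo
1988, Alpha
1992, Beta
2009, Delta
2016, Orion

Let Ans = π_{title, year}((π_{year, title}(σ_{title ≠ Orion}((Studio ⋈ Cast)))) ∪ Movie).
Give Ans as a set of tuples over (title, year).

Studio ⋈ Cast (natural join on title): {(Nova, Helix, 10, Bo, 1988), (Nova, Helix, 10, Bo, 1992), (Orion, Helix, 7, Hal, 2003)}
Selection title ≠ Orion: {(Nova, Helix, 10, Bo, 1988), (Nova, Helix, 10, Bo, 1992)}
Keep only column(s) year, title: {(1988, Nova), (1992, Nova)}
Set union of the two operands is {(1981, Beta), (1984, Delta), (1984, Echo), (1988, Alpha), (1988, Nova), (1992, Beta), (1992, Nova), (2009, Delta), (2016, Orion)}.
Keep only column(s) title, year: {(Alpha, 1988), (Beta, 1981), (Beta, 1992), (Delta, 1984), (Delta, 2009), (Echo, 1984), (Nova, 1988), (Nova, 1992), (Orion, 2016)}

{(Alpha, 1988), (Beta, 1981), (Beta, 1992), (Delta, 1984), (Delta, 2009), (Echo, 1984), (Nova, 1988), (Nova, 1992), (Orion, 2016)}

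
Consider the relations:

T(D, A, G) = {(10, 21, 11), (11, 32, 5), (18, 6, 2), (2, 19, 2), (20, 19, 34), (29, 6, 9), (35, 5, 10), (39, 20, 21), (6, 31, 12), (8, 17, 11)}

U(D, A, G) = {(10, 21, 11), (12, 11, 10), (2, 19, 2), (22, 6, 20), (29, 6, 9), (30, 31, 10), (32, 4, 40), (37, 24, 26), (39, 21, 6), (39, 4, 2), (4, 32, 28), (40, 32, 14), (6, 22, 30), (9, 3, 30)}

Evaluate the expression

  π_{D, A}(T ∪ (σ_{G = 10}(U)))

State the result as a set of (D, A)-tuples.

{(10, 21), (11, 32), (12, 11), (18, 6), (2, 19), (20, 19), (29, 6), (30, 31), (35, 5), (39, 20), (6, 31), (8, 17)}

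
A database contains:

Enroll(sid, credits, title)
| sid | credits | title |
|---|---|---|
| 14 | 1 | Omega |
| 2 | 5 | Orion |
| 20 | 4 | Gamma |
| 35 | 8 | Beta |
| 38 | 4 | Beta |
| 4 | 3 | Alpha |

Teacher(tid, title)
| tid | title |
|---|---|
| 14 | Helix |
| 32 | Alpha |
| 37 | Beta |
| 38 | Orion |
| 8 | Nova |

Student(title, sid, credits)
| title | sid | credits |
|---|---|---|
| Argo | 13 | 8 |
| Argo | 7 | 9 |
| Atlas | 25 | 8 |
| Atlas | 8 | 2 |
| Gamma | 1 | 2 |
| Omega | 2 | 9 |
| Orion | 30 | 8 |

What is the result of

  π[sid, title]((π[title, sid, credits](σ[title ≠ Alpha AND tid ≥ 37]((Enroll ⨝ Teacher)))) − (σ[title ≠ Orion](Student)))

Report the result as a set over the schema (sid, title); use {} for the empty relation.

{(2, Orion), (35, Beta), (38, Beta)}

Enroll ⋈ Teacher (natural join on title): {(2, 5, Orion, 38), (35, 8, Beta, 37), (38, 4, Beta, 37), (4, 3, Alpha, 32)}
Selection title ≠ Alpha AND tid ≥ 37: {(2, 5, Orion, 38), (35, 8, Beta, 37), (38, 4, Beta, 37)}
π_{title, sid, credits} gives {(Beta, 35, 8), (Beta, 38, 4), (Orion, 2, 5)}.
Selection title ≠ Orion: {(Argo, 13, 8), (Argo, 7, 9), (Atlas, 25, 8), (Atlas, 8, 2), (Gamma, 1, 2), (Omega, 2, 9)}
Difference: {(Beta, 35, 8), (Beta, 38, 4), (Orion, 2, 5)} with {(Argo, 13, 8), (Argo, 7, 9), (Atlas, 25, 8), (Atlas, 8, 2), (Gamma, 1, 2), (Omega, 2, 9)} → {(Beta, 35, 8), (Beta, 38, 4), (Orion, 2, 5)}
π_{sid, title} gives {(2, Orion), (35, Beta), (38, Beta)}.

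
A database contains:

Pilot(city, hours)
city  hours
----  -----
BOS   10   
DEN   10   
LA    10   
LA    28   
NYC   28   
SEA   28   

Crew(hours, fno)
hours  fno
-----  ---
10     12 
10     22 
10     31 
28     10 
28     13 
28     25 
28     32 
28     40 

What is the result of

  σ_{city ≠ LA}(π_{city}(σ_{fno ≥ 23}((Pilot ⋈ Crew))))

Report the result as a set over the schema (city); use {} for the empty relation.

{BOS, DEN, NYC, SEA}

Joining Pilot and Crew on hours yields {(BOS, 10, 12), (BOS, 10, 22), (BOS, 10, 31), (DEN, 10, 12), (DEN, 10, 22), (DEN, 10, 31), (LA, 10, 12), (LA, 10, 22), (LA, 10, 31), (LA, 28, 10), (LA, 28, 13), (LA, 28, 25), (LA, 28, 32), (LA, 28, 40), (NYC, 28, 10), (NYC, 28, 13), (NYC, 28, 25), (NYC, 28, 32), (NYC, 28, 40), (SEA, 28, 10), (SEA, 28, 13), (SEA, 28, 25), (SEA, 28, 32), (SEA, 28, 40)}.
Apply σ_{fno ≥ 23}; surviving tuples: {(BOS, 10, 31), (DEN, 10, 31), (LA, 10, 31), (LA, 28, 25), (LA, 28, 32), (LA, 28, 40), (NYC, 28, 25), (NYC, 28, 32), (NYC, 28, 40), (SEA, 28, 25), (SEA, 28, 32), (SEA, 28, 40)}
Keep only column(s) city (7 duplicate(s) eliminated): {BOS, DEN, LA, NYC, SEA}
Apply σ_{city ≠ LA}; surviving tuples: {BOS, DEN, NYC, SEA}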